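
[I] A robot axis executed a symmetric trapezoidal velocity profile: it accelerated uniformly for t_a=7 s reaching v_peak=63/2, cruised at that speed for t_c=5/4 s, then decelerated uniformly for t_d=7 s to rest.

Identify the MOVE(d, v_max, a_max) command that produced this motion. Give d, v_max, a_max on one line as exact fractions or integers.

a_max = (63/2)/7 = 9/2
d_a = ½·63/2·7 = 441/4; d_c = 63/2·5/4 = 315/8
d = 2·441/4 + 315/8 = 2079/8
t_c = 5/4 > 0 so v_max = 63/2

d=2079/8 v_max=63/2 a_max=9/2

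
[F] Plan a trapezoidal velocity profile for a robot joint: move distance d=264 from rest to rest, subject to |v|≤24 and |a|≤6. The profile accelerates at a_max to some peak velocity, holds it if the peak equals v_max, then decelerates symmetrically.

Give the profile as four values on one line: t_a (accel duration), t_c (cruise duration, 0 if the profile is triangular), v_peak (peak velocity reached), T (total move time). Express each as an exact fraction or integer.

(v_max)²/a_max = 24²/6 = 96
264 ≥ 96 so v_max reached
t_a = 24/6 = 4; v_peak = 24
d_cruise = 264 − 96 = 168; t_c = 168/24 = 7
T = 2·4 + 7 = 15

t_a=4 t_c=7 v_peak=24 T=15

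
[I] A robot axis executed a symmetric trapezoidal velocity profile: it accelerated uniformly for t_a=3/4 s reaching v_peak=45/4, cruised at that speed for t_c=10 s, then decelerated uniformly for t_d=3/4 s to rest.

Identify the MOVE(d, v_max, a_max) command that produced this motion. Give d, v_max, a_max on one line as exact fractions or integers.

d=1935/16 v_max=45/4 a_max=15

a_max = (45/4)/(3/4) = 15
d_a = ½·45/4·3/4 = 135/32; d_c = 45/4·10 = 225/2
d = 2·135/32 + 225/2 = 1935/16
t_c = 10 > 0 ⇒ limit active, v_max = 45/4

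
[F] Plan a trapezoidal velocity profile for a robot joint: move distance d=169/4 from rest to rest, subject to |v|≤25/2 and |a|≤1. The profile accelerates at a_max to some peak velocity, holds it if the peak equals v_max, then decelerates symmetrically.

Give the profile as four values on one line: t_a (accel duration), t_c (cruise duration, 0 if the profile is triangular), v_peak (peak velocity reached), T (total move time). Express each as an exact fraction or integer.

t_a=13/2 t_c=0 v_peak=13/2 T=13

vₘ²/aₘ = (25/2)²/1 = 625/4
169/4 < 625/4 → triangular
v_peak = √(169/4·1) = √(169/4) = 13/2
t_a = (13/2)/1 = 13/2; t_c = 0
T = 2·13/2 = 13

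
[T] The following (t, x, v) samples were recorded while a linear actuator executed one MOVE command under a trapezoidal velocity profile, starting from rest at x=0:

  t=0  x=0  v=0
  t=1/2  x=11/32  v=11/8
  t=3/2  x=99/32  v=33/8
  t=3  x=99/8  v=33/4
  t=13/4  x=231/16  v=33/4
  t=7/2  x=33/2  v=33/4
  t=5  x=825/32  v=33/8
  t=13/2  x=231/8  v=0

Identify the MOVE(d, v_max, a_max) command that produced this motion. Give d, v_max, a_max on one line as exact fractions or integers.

final state: t=13/2, x=231/8, v=0 → d = 231/8
a_max = (11/8−0)/(1/2−0) = 11/4
max v = 33/4 over t∈[3,7/2] → v_max = 33/4
check: 33/4·(3+1/2) = 231/8 ✓

d=231/8 v_max=33/4 a_max=11/4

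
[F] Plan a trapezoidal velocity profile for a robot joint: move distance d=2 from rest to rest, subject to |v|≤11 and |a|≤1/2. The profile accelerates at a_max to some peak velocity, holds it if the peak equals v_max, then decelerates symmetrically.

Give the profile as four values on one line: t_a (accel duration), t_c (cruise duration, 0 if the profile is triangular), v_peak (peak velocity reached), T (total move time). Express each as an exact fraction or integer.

t_a=2 t_c=0 v_peak=1 T=4

v_max²/a_max = 11²/(1/2) = 242
2 < 242 so t_c = 0
v_peak = √(2·1/2) = √1 = 1
t_a = 1/(1/2) = 2; t_c = 0
T = 2·2 = 4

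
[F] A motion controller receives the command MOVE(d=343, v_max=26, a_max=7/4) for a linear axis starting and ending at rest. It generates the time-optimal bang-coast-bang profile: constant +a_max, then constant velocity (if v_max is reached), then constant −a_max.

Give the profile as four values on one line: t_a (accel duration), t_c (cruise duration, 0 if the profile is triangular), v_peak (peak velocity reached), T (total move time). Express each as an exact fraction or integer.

vₘ²/aₘ = 26²/(7/4) = 2704/7
343 < 2704/7 ⇒ no cruise
v_peak = √(343·7/4) = √(2401/4) = 49/2
t_a = (49/2)/(7/4) = 14; t_c = 0
T = 2·14 = 28

t_a=14 t_c=0 v_peak=49/2 T=28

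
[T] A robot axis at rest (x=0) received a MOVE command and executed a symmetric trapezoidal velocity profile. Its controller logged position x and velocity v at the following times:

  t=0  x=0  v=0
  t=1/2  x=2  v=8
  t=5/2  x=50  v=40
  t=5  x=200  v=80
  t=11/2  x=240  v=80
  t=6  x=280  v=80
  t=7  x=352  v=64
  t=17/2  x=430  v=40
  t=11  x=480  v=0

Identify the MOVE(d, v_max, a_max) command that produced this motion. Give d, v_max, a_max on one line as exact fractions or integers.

final state: t=11, x=480, v=0 → d = 480
a_max = (8−0)/(1/2−0) = 16
max v = 80 over t∈[5,6] → v_max = 80
check: 80·(5+1) = 480 ✓

d=480 v_max=80 a_max=16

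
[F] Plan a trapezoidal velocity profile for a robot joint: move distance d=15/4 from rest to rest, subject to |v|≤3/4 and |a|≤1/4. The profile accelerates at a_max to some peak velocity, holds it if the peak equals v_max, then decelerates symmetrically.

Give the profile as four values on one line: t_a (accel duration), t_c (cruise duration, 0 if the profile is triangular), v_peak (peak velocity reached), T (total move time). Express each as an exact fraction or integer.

t_a=3 t_c=2 v_peak=3/4 T=8

(v_max)²/a_max = (3/4)²/(1/4) = 9/4
15/4 ≥ 9/4 → trapezoidal
t_a = (3/4)/(1/4) = 3; v_peak = 3/4
d_cruise = 15/4 − 9/4 = 3/2; t_c = (3/2)/(3/4) = 2
T = 2·3 + 2 = 8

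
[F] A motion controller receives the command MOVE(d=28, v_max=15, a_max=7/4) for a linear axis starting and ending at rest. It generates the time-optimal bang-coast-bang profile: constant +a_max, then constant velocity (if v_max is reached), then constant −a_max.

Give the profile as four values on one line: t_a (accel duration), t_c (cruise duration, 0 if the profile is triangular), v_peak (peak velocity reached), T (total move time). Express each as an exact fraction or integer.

v_max²/a_max = 15²/(7/4) = 900/7
28 < 900/7 ⇒ no cruise
v_peak = √(28·7/4) = √49 = 7
t_a = 7/(7/4) = 4; t_c = 0
T = 2·4 = 8

t_a=4 t_c=0 v_peak=7 T=8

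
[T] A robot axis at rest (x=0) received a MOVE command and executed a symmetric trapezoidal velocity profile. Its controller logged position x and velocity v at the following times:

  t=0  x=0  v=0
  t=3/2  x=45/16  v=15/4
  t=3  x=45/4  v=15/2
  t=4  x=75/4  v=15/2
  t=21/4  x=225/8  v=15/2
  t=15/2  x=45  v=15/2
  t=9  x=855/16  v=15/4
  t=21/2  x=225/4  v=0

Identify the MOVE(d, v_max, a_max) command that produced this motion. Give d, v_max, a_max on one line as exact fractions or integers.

d=225/4 v_max=15/2 a_max=5/2

final state: t=21/2, x=225/4, v=0 → d = 225/4
a_max = (15/4−0)/(3/2−0) = 5/2
max v = 15/2 over t∈[3,15/2] → v_max = 15/2
check: 15/2·(3+9/2) = 225/4 ✓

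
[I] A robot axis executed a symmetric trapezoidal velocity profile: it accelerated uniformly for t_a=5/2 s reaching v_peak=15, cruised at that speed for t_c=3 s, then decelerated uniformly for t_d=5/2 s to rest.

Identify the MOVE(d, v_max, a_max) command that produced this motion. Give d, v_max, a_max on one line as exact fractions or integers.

a_max = 15/(5/2) = 6
d_a = ½·15·5/2 = 75/4; d_c = 15·3 = 45
d = 2·75/4 + 45 = 165/2
t_c = 3 > 0 ⇒ limit active, v_max = 15

d=165/2 v_max=15 a_max=6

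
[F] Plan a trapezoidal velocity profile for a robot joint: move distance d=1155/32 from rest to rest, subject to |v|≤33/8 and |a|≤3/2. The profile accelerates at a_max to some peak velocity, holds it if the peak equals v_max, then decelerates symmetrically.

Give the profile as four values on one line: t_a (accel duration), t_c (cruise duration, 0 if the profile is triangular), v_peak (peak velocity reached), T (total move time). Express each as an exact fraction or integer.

(v_max)²/a_max = (33/8)²/(3/2) = 363/32
1155/32 ≥ 363/32 → trapezoidal
t_a = (33/8)/(3/2) = 11/4; v_peak = 33/8
d_cruise = 1155/32 − 363/32 = 99/4; t_c = (99/4)/(33/8) = 6
T = 2·11/4 + 6 = 23/2

t_a=11/4 t_c=6 v_peak=33/8 T=23/2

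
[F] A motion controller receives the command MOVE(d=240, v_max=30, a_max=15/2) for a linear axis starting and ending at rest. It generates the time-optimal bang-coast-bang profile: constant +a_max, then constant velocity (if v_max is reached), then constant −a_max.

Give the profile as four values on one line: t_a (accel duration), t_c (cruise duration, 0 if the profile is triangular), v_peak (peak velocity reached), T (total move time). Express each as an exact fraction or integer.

t_a=4 t_c=4 v_peak=30 T=12

v_max²/a_max = 30²/(15/2) = 120
240 ≥ 120 so v_max reached
t_a = 30/(15/2) = 4; v_peak = 30
d_cruise = 240 − 120 = 120; t_c = 120/30 = 4
T = 2·4 + 4 = 12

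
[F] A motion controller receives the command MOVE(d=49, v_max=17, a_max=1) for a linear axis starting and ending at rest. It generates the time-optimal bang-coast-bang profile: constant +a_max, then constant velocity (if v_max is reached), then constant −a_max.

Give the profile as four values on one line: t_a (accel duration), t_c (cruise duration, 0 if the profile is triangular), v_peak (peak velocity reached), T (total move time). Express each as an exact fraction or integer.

t_a=7 t_c=0 v_peak=7 T=14

vₘ²/aₘ = 17²/1 = 289
49 < 289 → triangular
v_peak = √(49·1) = √49 = 7
t_a = 7/1 = 7; t_c = 0
T = 2·7 = 14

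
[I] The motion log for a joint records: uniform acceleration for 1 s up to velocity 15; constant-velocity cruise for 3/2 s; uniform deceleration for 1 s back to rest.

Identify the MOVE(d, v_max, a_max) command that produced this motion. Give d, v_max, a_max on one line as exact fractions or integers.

a_max = 15/1 = 15
d_a = ½·15·1 = 15/2; d_c = 15·3/2 = 45/2
d = 2·15/2 + 45/2 = 75/2
t_c = 3/2 > 0 ⇒ limit active, v_max = 15

d=75/2 v_max=15 a_max=15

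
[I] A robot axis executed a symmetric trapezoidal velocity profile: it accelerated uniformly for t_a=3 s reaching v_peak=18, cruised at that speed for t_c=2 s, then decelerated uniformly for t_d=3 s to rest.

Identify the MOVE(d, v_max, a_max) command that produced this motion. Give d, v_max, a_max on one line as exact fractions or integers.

a_max = 18/3 = 6
d_a = ½·18·3 = 27; d_c = 18·2 = 36
d = 2·27 + 36 = 90
t_c = 2 > 0 ⇒ limit active, v_max = 18

d=90 v_max=18 a_max=6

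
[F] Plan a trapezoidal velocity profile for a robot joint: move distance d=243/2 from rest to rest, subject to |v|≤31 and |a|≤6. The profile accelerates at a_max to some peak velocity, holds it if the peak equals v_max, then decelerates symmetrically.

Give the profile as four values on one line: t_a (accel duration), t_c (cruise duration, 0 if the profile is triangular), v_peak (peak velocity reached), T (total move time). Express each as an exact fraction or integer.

(v_max)²/a_max = 31²/6 = 961/6
243/2 < 961/6 → triangular
v_peak = √(243/2·6) = √729 = 27
t_a = 27/6 = 9/2; t_c = 0
T = 2·9/2 = 9

t_a=9/2 t_c=0 v_peak=27 T=9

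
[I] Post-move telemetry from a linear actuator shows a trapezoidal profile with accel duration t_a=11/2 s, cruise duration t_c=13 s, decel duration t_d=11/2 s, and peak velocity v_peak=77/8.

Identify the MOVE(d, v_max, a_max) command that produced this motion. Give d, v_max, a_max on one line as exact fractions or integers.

d=2849/16 v_max=77/8 a_max=7/4

a_max = (77/8)/(11/2) = 7/4
d_a = ½·77/8·11/2 = 847/32; d_c = 77/8·13 = 1001/8
d = 2·847/32 + 1001/8 = 2849/16
t_c = 13 > 0 so v_max = 77/8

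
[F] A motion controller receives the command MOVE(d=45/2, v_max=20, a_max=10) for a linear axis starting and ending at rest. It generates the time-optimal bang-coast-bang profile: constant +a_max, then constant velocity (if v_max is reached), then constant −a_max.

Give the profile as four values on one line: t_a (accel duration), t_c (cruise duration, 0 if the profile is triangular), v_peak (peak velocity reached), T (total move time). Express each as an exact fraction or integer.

v_max²/a_max = 20²/10 = 40
45/2 < 40 → triangular
v_peak = √(45/2·10) = √225 = 15
t_a = 15/10 = 3/2; t_c = 0
T = 2·3/2 = 3

t_a=3/2 t_c=0 v_peak=15 T=3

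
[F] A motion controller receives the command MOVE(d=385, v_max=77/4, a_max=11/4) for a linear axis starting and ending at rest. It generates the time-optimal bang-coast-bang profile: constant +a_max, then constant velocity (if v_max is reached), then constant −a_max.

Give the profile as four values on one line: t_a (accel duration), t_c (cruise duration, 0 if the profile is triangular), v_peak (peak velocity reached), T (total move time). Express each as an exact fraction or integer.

t_a=7 t_c=13 v_peak=77/4 T=27

vₘ²/aₘ = (77/4)²/(11/4) = 539/4
385 ≥ 539/4 ⇒ cruise phase
t_a = (77/4)/(11/4) = 7; v_peak = 77/4
d_cruise = 385 − 539/4 = 1001/4; t_c = (1001/4)/(77/4) = 13
T = 2·7 + 13 = 27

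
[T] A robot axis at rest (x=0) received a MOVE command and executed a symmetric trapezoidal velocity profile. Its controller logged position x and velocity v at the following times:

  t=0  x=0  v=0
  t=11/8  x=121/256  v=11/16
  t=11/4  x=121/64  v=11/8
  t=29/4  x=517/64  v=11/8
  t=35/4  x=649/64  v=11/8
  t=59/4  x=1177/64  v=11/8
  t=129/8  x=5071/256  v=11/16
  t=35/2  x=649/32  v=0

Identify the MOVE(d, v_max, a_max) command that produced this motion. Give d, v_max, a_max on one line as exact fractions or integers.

final state: t=35/2, x=649/32, v=0 → d = 649/32
a_max = (11/16−0)/(11/8−0) = 1/2
max v = 11/8 over t∈[11/4,59/4] → v_max = 11/8
check: 11/8·(11/4+12) = 649/32 ✓

d=649/32 v_max=11/8 a_max=1/2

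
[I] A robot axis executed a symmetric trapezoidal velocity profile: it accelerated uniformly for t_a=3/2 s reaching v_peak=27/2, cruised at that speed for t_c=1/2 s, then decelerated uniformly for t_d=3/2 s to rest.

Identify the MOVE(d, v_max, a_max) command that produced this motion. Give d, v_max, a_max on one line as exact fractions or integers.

a_max = (27/2)/(3/2) = 9
d_a = ½·27/2·3/2 = 81/8; d_c = 27/2·1/2 = 27/4
d = 2·81/8 + 27/4 = 27
t_c = 1/2 > 0 ⇒ limit active, v_max = 27/2

d=27 v_max=27/2 a_max=9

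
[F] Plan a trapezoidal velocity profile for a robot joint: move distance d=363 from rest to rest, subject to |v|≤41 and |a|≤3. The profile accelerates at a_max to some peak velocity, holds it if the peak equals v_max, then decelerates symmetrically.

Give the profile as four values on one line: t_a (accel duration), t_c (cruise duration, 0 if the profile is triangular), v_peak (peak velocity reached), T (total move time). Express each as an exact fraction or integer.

t_a=11 t_c=0 v_peak=33 T=22

(v_max)²/a_max = 41²/3 = 1681/3
363 < 1681/3 ⇒ no cruise
v_peak = √(363·3) = √1089 = 33
t_a = 33/3 = 11; t_c = 0
T = 2·11 = 22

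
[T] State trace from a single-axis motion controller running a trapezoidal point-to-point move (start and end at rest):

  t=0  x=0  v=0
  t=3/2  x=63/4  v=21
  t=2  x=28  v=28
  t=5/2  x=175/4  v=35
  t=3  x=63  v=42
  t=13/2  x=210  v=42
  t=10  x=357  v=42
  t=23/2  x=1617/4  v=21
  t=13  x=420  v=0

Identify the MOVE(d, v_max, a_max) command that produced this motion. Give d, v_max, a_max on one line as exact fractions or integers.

d=420 v_max=42 a_max=14

final state: t=13, x=420, v=0 → d = 420
a_max = (21−0)/(3/2−0) = 14
max v = 42 over t∈[3,10] → v_max = 42
check: 42·(3+7) = 420 ✓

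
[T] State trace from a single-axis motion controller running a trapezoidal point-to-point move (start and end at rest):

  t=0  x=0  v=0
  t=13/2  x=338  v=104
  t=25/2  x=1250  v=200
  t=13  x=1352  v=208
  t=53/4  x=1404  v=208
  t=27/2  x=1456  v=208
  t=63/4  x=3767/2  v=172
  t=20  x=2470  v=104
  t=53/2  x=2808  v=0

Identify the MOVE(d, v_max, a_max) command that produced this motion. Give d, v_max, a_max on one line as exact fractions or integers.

d=2808 v_max=208 a_max=16

final state: t=53/2, x=2808, v=0 → d = 2808
a_max = (104−0)/(13/2−0) = 16
max v = 208 over t∈[13,27/2] → v_max = 208
check: 208·(13+1/2) = 2808 ✓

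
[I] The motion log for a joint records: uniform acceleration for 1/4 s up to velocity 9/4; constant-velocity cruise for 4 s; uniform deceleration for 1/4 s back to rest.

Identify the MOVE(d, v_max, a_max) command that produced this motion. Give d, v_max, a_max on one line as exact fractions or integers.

d=153/16 v_max=9/4 a_max=9

a_max = (9/4)/(1/4) = 9
d_a = ½·9/4·1/4 = 9/32; d_c = 9/4·4 = 9
d = 2·9/32 + 9 = 153/16
t_c = 4 > 0 so v_max = 9/4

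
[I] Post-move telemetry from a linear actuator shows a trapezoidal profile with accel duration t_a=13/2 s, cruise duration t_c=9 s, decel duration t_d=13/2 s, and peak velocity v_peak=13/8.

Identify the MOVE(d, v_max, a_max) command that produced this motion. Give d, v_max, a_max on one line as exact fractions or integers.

a_max = (13/8)/(13/2) = 1/4
d_a = ½·13/8·13/2 = 169/32; d_c = 13/8·9 = 117/8
d = 2·169/32 + 117/8 = 403/16
t_c = 9 > 0 → v_max = v_peak = 13/8

d=403/16 v_max=13/8 a_max=1/4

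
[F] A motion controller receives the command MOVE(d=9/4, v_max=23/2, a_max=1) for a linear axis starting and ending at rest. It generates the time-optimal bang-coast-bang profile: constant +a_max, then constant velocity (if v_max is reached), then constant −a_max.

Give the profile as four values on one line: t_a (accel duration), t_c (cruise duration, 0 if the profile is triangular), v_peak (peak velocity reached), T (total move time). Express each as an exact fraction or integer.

v_max²/a_max = (23/2)²/1 = 529/4
9/4 < 529/4 → triangular
v_peak = √(9/4·1) = √(9/4) = 3/2
t_a = (3/2)/1 = 3/2; t_c = 0
T = 2·3/2 = 3

t_a=3/2 t_c=0 v_peak=3/2 T=3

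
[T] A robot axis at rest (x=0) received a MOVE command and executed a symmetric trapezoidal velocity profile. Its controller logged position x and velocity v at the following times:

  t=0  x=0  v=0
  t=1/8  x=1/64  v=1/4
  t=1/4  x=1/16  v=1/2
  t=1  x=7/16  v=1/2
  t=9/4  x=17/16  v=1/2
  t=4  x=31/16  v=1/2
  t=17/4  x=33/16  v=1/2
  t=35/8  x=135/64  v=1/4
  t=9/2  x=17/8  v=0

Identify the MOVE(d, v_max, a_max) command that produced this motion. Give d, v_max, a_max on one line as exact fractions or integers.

final state: t=9/2, x=17/8, v=0 → d = 17/8
a_max = (1/4−0)/(1/8−0) = 2
max v = 1/2 over t∈[1/4,17/4] → v_max = 1/2
check: 1/2·(1/4+4) = 17/8 ✓

d=17/8 v_max=1/2 a_max=2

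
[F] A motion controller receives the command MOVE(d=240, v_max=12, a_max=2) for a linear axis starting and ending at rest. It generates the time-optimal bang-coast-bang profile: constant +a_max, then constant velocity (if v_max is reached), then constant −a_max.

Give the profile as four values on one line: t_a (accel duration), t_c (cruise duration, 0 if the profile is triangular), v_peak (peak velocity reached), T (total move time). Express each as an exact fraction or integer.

t_a=6 t_c=14 v_peak=12 T=26

v_max²/a_max = 12²/2 = 72
240 ≥ 72 ⇒ cruise phase
t_a = 12/2 = 6; v_peak = 12
d_cruise = 240 − 72 = 168; t_c = 168/12 = 14
T = 2·6 + 14 = 26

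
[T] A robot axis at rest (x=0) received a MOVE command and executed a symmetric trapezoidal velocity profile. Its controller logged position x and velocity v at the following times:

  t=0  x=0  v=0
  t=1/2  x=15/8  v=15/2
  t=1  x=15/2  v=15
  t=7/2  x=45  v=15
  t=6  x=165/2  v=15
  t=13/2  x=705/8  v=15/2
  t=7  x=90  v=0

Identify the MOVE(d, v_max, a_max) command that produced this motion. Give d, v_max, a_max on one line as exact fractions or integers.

d=90 v_max=15 a_max=15

final state: t=7, x=90, v=0 → d = 90
a_max = (15/2−0)/(1/2−0) = 15
max v = 15 over t∈[1,6] → v_max = 15
check: 15·(1+5) = 90 ✓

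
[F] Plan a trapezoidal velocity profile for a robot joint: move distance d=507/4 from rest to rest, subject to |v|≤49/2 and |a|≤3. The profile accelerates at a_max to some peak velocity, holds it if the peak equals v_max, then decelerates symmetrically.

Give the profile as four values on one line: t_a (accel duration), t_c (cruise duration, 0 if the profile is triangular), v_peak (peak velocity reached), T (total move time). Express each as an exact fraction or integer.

v_max²/a_max = (49/2)²/3 = 2401/12
507/4 < 2401/12 ⇒ no cruise
v_peak = √(507/4·3) = √(1521/4) = 39/2
t_a = (39/2)/3 = 13/2; t_c = 0
T = 2·13/2 = 13

t_a=13/2 t_c=0 v_peak=39/2 T=13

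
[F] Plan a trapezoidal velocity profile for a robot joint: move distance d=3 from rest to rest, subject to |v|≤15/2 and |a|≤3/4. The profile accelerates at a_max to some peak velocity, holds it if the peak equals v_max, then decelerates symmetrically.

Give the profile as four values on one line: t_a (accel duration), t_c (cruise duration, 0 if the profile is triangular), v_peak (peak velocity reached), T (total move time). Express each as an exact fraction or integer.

v_max²/a_max = (15/2)²/(3/4) = 75
3 < 75 so t_c = 0
v_peak = √(3·3/4) = √(9/4) = 3/2
t_a = (3/2)/(3/4) = 2; t_c = 0
T = 2·2 = 4

t_a=2 t_c=0 v_peak=3/2 T=4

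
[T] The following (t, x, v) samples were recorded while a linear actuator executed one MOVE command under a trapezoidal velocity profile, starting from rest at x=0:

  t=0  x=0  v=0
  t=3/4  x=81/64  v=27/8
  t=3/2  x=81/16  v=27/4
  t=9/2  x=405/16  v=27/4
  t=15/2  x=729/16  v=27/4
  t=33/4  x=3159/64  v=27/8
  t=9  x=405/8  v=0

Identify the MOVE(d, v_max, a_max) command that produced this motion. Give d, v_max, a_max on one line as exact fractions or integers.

d=405/8 v_max=27/4 a_max=9/2

final state: t=9, x=405/8, v=0 → d = 405/8
a_max = (27/8−0)/(3/4−0) = 9/2
max v = 27/4 over t∈[3/2,15/2] → v_max = 27/4
check: 27/4·(3/2+6) = 405/8 ✓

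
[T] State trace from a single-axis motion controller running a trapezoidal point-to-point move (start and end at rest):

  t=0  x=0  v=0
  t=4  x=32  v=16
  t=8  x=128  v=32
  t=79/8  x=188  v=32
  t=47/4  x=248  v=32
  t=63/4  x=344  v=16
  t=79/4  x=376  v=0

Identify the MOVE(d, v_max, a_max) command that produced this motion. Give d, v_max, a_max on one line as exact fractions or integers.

final state: t=79/4, x=376, v=0 → d = 376
a_max = (16−0)/(4−0) = 4
max v = 32 over t∈[8,47/4] → v_max = 32
check: 32·(8+15/4) = 376 ✓

d=376 v_max=32 a_max=4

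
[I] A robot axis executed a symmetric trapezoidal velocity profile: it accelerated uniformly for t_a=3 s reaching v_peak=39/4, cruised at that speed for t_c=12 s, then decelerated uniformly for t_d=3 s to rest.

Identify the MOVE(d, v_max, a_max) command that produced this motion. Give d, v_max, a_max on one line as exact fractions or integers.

a_max = (39/4)/3 = 13/4
d_a = ½·39/4·3 = 117/8; d_c = 39/4·12 = 117
d = 2·117/8 + 117 = 585/4
t_c = 12 > 0 so v_max = 39/4

d=585/4 v_max=39/4 a_max=13/4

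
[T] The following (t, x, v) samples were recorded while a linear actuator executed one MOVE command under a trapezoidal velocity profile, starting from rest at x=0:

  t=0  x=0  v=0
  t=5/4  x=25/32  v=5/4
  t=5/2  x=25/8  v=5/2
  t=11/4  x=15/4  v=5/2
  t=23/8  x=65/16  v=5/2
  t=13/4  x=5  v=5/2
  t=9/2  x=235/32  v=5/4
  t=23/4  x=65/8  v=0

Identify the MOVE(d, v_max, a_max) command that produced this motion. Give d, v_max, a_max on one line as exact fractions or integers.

final state: t=23/4, x=65/8, v=0 → d = 65/8
a_max = (5/4−0)/(5/4−0) = 1
max v = 5/2 over t∈[5/2,13/4] → v_max = 5/2
check: 5/2·(5/2+3/4) = 65/8 ✓

d=65/8 v_max=5/2 a_max=1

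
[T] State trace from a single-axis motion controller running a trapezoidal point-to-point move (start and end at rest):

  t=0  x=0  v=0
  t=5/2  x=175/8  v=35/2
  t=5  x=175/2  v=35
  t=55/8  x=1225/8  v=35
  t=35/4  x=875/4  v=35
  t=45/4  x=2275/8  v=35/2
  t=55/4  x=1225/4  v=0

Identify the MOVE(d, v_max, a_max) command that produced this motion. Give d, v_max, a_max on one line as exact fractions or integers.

d=1225/4 v_max=35 a_max=7

final state: t=55/4, x=1225/4, v=0 → d = 1225/4
a_max = (35/2−0)/(5/2−0) = 7
max v = 35 over t∈[5,35/4] → v_max = 35
check: 35·(5+15/4) = 1225/4 ✓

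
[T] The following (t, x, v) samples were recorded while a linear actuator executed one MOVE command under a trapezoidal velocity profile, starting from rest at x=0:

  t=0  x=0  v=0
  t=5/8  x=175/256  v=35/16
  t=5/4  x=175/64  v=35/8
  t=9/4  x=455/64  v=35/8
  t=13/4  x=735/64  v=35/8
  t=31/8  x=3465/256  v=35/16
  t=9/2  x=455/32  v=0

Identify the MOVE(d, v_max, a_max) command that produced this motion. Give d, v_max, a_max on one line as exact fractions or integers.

d=455/32 v_max=35/8 a_max=7/2

final state: t=9/2, x=455/32, v=0 → d = 455/32
a_max = (35/16−0)/(5/8−0) = 7/2
max v = 35/8 over t∈[5/4,13/4] → v_max = 35/8
check: 35/8·(5/4+2) = 455/32 ✓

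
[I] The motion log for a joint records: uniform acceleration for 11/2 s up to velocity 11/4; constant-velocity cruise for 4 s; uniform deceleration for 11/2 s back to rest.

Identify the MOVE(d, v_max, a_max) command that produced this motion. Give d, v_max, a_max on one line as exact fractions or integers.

a_max = (11/4)/(11/2) = 1/2
d_a = ½·11/4·11/2 = 121/16; d_c = 11/4·4 = 11
d = 2·121/16 + 11 = 209/8
t_c = 4 > 0 so v_max = 11/4

d=209/8 v_max=11/4 a_max=1/2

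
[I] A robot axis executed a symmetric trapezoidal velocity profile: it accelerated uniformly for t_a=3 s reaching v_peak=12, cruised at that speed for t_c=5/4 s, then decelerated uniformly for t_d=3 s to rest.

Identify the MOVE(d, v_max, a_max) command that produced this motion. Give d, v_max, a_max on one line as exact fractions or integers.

d=51 v_max=12 a_max=4

a_max = 12/3 = 4
d_a = ½·12·3 = 18; d_c = 12·5/4 = 15
d = 2·18 + 15 = 51
t_c = 5/4 > 0 so v_max = 12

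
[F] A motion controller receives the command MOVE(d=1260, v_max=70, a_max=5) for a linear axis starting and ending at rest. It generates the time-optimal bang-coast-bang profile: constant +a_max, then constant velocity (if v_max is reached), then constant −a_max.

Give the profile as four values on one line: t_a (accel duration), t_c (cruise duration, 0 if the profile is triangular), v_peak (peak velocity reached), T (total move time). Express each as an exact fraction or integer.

v_max²/a_max = 70²/5 = 980
1260 ≥ 980 so v_max reached
t_a = 70/5 = 14; v_peak = 70
d_cruise = 1260 − 980 = 280; t_c = 280/70 = 4
T = 2·14 + 4 = 32

t_a=14 t_c=4 v_peak=70 T=32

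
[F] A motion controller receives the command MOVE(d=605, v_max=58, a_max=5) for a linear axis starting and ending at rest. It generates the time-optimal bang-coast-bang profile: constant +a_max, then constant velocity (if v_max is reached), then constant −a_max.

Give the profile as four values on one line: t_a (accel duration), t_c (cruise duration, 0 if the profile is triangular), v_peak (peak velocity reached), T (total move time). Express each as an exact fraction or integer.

(v_max)²/a_max = 58²/5 = 3364/5
605 < 3364/5 so t_c = 0
v_peak = √(605·5) = √3025 = 55
t_a = 55/5 = 11; t_c = 0
T = 2·11 = 22

t_a=11 t_c=0 v_peak=55 T=22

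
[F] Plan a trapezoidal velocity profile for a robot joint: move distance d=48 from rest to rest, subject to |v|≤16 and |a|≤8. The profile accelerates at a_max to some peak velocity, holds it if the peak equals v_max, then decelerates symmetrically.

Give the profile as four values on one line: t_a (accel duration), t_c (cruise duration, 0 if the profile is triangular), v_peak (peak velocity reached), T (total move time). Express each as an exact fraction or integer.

(v_max)²/a_max = 16²/8 = 32
48 ≥ 32 → trapezoidal
t_a = 16/8 = 2; v_peak = 16
d_cruise = 48 − 32 = 16; t_c = 16/16 = 1
T = 2·2 + 1 = 5

t_a=2 t_c=1 v_peak=16 T=5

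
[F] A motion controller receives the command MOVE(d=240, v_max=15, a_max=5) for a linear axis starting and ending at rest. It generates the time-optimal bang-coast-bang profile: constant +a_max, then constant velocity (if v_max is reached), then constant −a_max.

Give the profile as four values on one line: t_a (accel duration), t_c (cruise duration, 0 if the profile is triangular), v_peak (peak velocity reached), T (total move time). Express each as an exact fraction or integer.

v_max²/a_max = 15²/5 = 45
240 ≥ 45 so v_max reached
t_a = 15/5 = 3; v_peak = 15
d_cruise = 240 − 45 = 195; t_c = 195/15 = 13
T = 2·3 + 13 = 19

t_a=3 t_c=13 v_peak=15 T=19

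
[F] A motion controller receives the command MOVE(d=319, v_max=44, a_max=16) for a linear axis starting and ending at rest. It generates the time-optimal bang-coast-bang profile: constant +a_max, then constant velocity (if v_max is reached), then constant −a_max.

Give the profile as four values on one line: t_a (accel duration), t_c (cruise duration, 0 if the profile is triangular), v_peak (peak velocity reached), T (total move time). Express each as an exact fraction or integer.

t_a=11/4 t_c=9/2 v_peak=44 T=10

vₘ²/aₘ = 44²/16 = 121
319 ≥ 121 → trapezoidal
t_a = 44/16 = 11/4; v_peak = 44
d_cruise = 319 − 121 = 198; t_c = 198/44 = 9/2
T = 2·11/4 + 9/2 = 10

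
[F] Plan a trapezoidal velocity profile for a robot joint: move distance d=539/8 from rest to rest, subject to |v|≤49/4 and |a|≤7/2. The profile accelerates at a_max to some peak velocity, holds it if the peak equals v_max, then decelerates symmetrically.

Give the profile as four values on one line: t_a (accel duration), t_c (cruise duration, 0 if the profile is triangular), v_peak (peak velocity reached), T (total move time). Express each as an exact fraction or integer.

t_a=7/2 t_c=2 v_peak=49/4 T=9

(v_max)²/a_max = (49/4)²/(7/2) = 343/8
539/8 ≥ 343/8 ⇒ cruise phase
t_a = (49/4)/(7/2) = 7/2; v_peak = 49/4
d_cruise = 539/8 − 343/8 = 49/2; t_c = (49/2)/(49/4) = 2
T = 2·7/2 + 2 = 9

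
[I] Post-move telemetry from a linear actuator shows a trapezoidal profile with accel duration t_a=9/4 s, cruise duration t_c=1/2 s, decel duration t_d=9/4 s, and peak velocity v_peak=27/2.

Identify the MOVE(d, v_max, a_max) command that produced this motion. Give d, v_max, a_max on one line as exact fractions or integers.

a_max = (27/2)/(9/4) = 6
d_a = ½·27/2·9/4 = 243/16; d_c = 27/2·1/2 = 27/4
d = 2·243/16 + 27/4 = 297/8
t_c = 1/2 > 0 → v_max = v_peak = 27/2

d=297/8 v_max=27/2 a_max=6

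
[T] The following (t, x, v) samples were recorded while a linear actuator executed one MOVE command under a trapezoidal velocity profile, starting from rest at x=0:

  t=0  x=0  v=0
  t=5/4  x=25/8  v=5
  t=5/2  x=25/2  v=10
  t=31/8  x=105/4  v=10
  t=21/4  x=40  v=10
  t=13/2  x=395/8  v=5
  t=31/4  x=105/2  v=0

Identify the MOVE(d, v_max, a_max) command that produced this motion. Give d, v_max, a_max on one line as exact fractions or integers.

final state: t=31/4, x=105/2, v=0 → d = 105/2
a_max = (5−0)/(5/4−0) = 4
max v = 10 over t∈[5/2,21/4] → v_max = 10
check: 10·(5/2+11/4) = 105/2 ✓

d=105/2 v_max=10 a_max=4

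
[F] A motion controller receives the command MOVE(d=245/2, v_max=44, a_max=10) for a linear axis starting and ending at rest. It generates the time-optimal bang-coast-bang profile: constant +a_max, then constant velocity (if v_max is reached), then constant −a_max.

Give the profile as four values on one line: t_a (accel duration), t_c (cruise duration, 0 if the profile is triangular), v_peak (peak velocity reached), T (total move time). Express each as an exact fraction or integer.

v_max²/a_max = 44²/10 = 968/5
245/2 < 968/5 so t_c = 0
v_peak = √(245/2·10) = √1225 = 35
t_a = 35/10 = 7/2; t_c = 0
T = 2·7/2 = 7

t_a=7/2 t_c=0 v_peak=35 T=7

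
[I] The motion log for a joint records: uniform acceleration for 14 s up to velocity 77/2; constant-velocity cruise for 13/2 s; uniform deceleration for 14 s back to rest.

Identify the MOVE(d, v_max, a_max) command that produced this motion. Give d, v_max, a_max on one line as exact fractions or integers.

d=3157/4 v_max=77/2 a_max=11/4

a_max = (77/2)/14 = 11/4
d_a = ½·77/2·14 = 539/2; d_c = 77/2·13/2 = 1001/4
d = 2·539/2 + 1001/4 = 3157/4
t_c = 13/2 > 0 → v_max = v_peak = 77/2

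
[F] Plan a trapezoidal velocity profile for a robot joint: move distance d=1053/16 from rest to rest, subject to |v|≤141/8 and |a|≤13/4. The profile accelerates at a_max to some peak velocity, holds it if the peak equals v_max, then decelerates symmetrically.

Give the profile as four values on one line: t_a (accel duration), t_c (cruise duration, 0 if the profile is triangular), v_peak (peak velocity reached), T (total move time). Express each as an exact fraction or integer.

(v_max)²/a_max = (141/8)²/(13/4) = 19881/208
1053/16 < 19881/208 ⇒ no cruise
v_peak = √(1053/16·13/4) = √(13689/64) = 117/8
t_a = (117/8)/(13/4) = 9/2; t_c = 0
T = 2·9/2 = 9

t_a=9/2 t_c=0 v_peak=117/8 T=9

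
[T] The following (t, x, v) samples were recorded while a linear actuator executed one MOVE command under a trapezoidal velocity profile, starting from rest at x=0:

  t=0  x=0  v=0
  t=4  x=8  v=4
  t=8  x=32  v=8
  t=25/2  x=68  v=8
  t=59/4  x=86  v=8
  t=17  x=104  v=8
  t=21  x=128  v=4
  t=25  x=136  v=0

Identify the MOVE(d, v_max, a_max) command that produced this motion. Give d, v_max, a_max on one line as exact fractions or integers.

d=136 v_max=8 a_max=1

final state: t=25, x=136, v=0 → d = 136
a_max = (4−0)/(4−0) = 1
max v = 8 over t∈[8,17] → v_max = 8
check: 8·(8+9) = 136 ✓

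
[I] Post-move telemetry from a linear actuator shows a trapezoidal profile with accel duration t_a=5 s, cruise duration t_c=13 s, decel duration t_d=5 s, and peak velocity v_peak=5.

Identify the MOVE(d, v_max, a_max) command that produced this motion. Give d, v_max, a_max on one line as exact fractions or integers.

a_max = 5/5 = 1
d_a = ½·5·5 = 25/2; d_c = 5·13 = 65
d = 2·25/2 + 65 = 90
t_c = 13 > 0 ⇒ limit active, v_max = 5

d=90 v_max=5 a_max=1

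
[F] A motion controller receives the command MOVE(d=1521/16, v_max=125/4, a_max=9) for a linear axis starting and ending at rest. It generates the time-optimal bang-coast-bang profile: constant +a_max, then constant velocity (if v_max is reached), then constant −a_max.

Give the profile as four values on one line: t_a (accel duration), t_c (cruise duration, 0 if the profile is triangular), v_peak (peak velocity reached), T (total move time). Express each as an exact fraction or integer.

v_max²/a_max = (125/4)²/9 = 15625/144
1521/16 < 15625/144 → triangular
v_peak = √(1521/16·9) = √(13689/16) = 117/4
t_a = (117/4)/9 = 13/4; t_c = 0
T = 2·13/4 = 13/2

t_a=13/4 t_c=0 v_peak=117/4 T=13/2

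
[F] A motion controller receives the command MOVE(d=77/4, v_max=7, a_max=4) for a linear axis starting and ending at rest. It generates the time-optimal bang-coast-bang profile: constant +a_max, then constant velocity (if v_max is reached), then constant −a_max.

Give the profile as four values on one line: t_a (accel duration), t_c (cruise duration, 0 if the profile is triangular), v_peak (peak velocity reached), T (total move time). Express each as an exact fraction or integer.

v_max²/a_max = 7²/4 = 49/4
77/4 ≥ 49/4 ⇒ cruise phase
t_a = 7/4; v_peak = 7
d_cruise = 77/4 − 49/4 = 7; t_c = 7/7 = 1
T = 2·7/4 + 1 = 9/2

t_a=7/4 t_c=1 v_peak=7 T=9/2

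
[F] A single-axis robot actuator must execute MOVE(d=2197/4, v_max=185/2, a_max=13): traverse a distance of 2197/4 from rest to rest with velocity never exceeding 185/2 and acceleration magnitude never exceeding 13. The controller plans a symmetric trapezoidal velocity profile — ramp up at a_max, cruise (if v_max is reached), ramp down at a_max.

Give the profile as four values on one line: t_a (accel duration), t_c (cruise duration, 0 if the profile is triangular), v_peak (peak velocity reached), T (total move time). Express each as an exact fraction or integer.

t_a=13/2 t_c=0 v_peak=169/2 T=13

v_max²/a_max = (185/2)²/13 = 34225/52
2197/4 < 34225/52 so t_c = 0
v_peak = √(2197/4·13) = √(28561/4) = 169/2
t_a = (169/2)/13 = 13/2; t_c = 0
T = 2·13/2 = 13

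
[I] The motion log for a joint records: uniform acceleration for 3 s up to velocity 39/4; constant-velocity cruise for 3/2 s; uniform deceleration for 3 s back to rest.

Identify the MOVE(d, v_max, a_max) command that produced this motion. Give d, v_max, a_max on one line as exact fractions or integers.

a_max = (39/4)/3 = 13/4
d_a = ½·39/4·3 = 117/8; d_c = 39/4·3/2 = 117/8
d = 2·117/8 + 117/8 = 351/8
t_c = 3/2 > 0 → v_max = v_peak = 39/4

d=351/8 v_max=39/4 a_max=13/4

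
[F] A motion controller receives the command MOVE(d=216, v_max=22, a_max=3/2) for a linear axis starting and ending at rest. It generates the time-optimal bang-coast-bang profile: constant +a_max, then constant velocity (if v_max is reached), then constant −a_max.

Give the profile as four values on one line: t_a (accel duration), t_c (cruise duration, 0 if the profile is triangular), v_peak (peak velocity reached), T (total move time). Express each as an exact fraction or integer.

v_max²/a_max = 22²/(3/2) = 968/3
216 < 968/3 so t_c = 0
v_peak = √(216·3/2) = √324 = 18
t_a = 18/(3/2) = 12; t_c = 0
T = 2·12 = 24

t_a=12 t_c=0 v_peak=18 T=24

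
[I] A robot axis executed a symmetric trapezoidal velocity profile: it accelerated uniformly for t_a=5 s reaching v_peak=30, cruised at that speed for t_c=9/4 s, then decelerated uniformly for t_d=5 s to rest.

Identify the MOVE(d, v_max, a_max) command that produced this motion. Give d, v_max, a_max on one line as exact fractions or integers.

d=435/2 v_max=30 a_max=6

a_max = 30/5 = 6
d_a = ½·30·5 = 75; d_c = 30·9/4 = 135/2
d = 2·75 + 135/2 = 435/2
t_c = 9/4 > 0 ⇒ limit active, v_max = 30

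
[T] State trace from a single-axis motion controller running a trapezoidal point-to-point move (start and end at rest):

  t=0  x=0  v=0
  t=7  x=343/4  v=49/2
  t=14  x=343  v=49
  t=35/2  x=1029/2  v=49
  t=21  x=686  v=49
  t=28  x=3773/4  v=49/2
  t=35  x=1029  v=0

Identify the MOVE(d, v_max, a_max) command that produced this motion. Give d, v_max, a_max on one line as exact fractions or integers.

d=1029 v_max=49 a_max=7/2

final state: t=35, x=1029, v=0 → d = 1029
a_max = (49/2−0)/(7−0) = 7/2
max v = 49 over t∈[14,21] → v_max = 49
check: 49·(14+7) = 1029 ✓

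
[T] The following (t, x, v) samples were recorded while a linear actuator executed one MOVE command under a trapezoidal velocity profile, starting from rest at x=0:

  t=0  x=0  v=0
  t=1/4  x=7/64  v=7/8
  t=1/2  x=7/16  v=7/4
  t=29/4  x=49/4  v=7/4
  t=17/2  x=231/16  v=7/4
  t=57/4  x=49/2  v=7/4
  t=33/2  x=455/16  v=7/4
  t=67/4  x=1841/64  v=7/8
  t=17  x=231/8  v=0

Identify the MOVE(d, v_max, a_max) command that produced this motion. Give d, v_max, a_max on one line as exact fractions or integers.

d=231/8 v_max=7/4 a_max=7/2

final state: t=17, x=231/8, v=0 → d = 231/8
a_max = (7/8−0)/(1/4−0) = 7/2
max v = 7/4 over t∈[1/2,33/2] → v_max = 7/4
check: 7/4·(1/2+16) = 231/8 ✓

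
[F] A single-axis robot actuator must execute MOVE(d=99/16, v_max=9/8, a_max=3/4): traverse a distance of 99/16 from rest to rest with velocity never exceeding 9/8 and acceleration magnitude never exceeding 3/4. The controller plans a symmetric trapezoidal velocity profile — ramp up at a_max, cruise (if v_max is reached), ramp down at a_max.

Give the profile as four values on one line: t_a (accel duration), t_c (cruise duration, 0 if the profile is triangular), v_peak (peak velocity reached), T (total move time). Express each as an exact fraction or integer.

v_max²/a_max = (9/8)²/(3/4) = 27/16
99/16 ≥ 27/16 → trapezoidal
t_a = (9/8)/(3/4) = 3/2; v_peak = 9/8
d_cruise = 99/16 − 27/16 = 9/2; t_c = (9/2)/(9/8) = 4
T = 2·3/2 + 4 = 7

t_a=3/2 t_c=4 v_peak=9/8 T=7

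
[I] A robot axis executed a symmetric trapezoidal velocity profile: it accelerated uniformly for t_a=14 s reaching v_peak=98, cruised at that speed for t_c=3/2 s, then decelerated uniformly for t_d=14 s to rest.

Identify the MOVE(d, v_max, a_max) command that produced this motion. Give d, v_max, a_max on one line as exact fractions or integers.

a_max = 98/14 = 7
d_a = ½·98·14 = 686; d_c = 98·3/2 = 147
d = 2·686 + 147 = 1519
t_c = 3/2 > 0 so v_max = 98

d=1519 v_max=98 a_max=7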